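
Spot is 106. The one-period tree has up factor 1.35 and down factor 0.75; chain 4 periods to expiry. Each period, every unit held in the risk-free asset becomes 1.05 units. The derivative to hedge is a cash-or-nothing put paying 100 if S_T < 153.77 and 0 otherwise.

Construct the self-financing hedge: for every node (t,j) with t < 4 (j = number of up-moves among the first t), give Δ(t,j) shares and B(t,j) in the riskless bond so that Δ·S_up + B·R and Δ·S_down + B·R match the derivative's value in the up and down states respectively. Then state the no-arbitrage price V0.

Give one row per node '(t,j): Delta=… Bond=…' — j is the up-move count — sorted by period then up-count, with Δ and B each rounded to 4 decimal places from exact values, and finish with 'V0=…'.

Under the risk-neutral measure, an up-move has probability p* = (R−d)/(u−d) = 0.5000 and values discount at R = 1.05.
Payoff layer (t=4): V(4,0)=100.0000, V(4,1)=100.0000, V(4,2)=100.0000, V(4,3)=0.0000, V(4,4)=0.0000
(3,0): S=44.7188. Δ = (V_up−V_dn)/(S_up−S_dn) = (100.0000−100.0000)/(60.3703−33.5391) = 0.0000. V = [p*·100.0000 + (1−p*)·100.0000]/1.05 = 95.2381. B = V − Δ·S = 95.2381.
(3,1): S=80.4938. Δ = (V_up−V_dn)/(S_up−S_dn) = (100.0000−100.0000)/(108.6666−60.3703) = 0.0000. V = [p*·100.0000 + (1−p*)·100.0000]/1.05 = 95.2381. B = V − Δ·S = 95.2381.
(3,2): S=144.8888. Δ = (V_up−V_dn)/(S_up−S_dn) = (0.0000−100.0000)/(195.5998−108.6666) = -1.1503. V = [p*·0.0000 + (1−p*)·100.0000]/1.05 = 47.6190. B = V − Δ·S = 214.2857.
(3,3): S=260.7998. Δ = (V_up−V_dn)/(S_up−S_dn) = (0.0000−0.0000)/(352.0797−195.5998) = 0.0000. V = [p*·0.0000 + (1−p*)·0.0000]/1.05 = 0.0000. B = V − Δ·S = 0.0000.
(2,0): S=59.6250. Δ = (V_up−V_dn)/(S_up−S_dn) = (95.2381−95.2381)/(80.4938−44.7188) = 0.0000. V = [p*·95.2381 + (1−p*)·95.2381]/1.05 = 90.7029. B = V − Δ·S = 90.7029.
(2,1): S=107.3250. Δ = (V_up−V_dn)/(S_up−S_dn) = (47.6190−95.2381)/(144.8888−80.4938) = -0.7395. V = [p*·47.6190 + (1−p*)·95.2381]/1.05 = 68.0272. B = V − Δ·S = 147.3923.
(2,2): S=193.1850. Δ = (V_up−V_dn)/(S_up−S_dn) = (0.0000−47.6190)/(260.7998−144.8888) = -0.4108. V = [p*·0.0000 + (1−p*)·47.6190]/1.05 = 22.6757. B = V − Δ·S = 102.0408.
(1,0): S=79.5000. Δ = (V_up−V_dn)/(S_up−S_dn) = (68.0272−90.7029)/(107.3250−59.6250) = -0.4754. V = [p*·68.0272 + (1−p*)·90.7029]/1.05 = 75.5858. B = V − Δ·S = 113.3787.
(1,1): S=143.1000. Δ = (V_up−V_dn)/(S_up−S_dn) = (22.6757−68.0272)/(193.1850−107.3250) = -0.5282. V = [p*·22.6757 + (1−p*)·68.0272]/1.05 = 43.1919. B = V − Δ·S = 118.7777.
(0,0): S=106.0000. Δ = (V_up−V_dn)/(S_up−S_dn) = (43.1919−75.5858)/(143.1000−79.5000) = -0.5093. V = [p*·43.1919 + (1−p*)·75.5858]/1.05 = 56.5608. B = V − Δ·S = 110.5506.
Self-financing check: at every node Δ·S+B equals the discounted successor values.

(0,0): Delta=-0.5093 Bond=110.5506
(1,0): Delta=-0.4754 Bond=113.3787
(1,1): Delta=-0.5282 Bond=118.7777
(2,0): Delta=0.0000 Bond=90.7029
(2,1): Delta=-0.7395 Bond=147.3923
(2,2): Delta=-0.4108 Bond=102.0408
(3,0): Delta=0.0000 Bond=95.2381
(3,1): Delta=0.0000 Bond=95.2381
(3,2): Delta=-1.1503 Bond=214.2857
(3,3): Delta=0.0000 Bond=0.0000
V0=56.5608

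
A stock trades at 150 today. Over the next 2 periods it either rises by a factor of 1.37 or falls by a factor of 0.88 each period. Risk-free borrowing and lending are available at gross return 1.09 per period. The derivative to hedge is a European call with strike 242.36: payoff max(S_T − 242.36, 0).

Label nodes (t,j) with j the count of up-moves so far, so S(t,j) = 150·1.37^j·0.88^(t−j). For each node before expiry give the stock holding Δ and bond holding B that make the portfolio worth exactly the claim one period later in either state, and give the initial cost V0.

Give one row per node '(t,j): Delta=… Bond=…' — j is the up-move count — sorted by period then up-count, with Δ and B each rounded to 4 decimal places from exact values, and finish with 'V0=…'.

No-arbitrage ⇒ martingale measure with p* = (R−d)/(u−d) = 0.4286.
Payoff layer (t=2): V(2,0)=0.0000, V(2,1)=0.0000, V(2,2)=39.1750
  t=1,j=0: stock 132.0000 → up 180.8400 (V=0.0000), down 116.1600 (V=0.0000). Price 0.0000; hedge Δ=0.0000, bond B=0.0000.
  t=1,j=1: stock 205.5000 → up 281.5350 (V=39.1750), down 180.8400 (V=0.0000). Price 15.4030; hedge Δ=0.3890, bond B=-64.5460.
  t=0,j=0: stock 150.0000 → up 205.5000 (V=15.4030), down 132.0000 (V=0.0000). Price 6.0562; hedge Δ=0.2096, bond B=-25.3785.
The time-0 hedge costs 6.0562, which is the no-arbitrage price.

(0,0): Delta=0.2096 Bond=-25.3785
(1,0): Delta=0.0000 Bond=0.0000
(1,1): Delta=0.3890 Bond=-64.5460
V0=6.0562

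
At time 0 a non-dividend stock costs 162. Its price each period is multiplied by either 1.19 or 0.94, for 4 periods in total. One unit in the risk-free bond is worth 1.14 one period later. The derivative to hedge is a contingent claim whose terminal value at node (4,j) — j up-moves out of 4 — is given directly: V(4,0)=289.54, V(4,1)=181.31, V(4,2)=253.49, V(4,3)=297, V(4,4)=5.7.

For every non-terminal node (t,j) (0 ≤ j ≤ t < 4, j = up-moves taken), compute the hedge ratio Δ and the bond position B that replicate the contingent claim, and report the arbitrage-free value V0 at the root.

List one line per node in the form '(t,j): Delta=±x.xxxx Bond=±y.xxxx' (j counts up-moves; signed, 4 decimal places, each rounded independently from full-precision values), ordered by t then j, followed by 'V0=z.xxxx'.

Since d<R<u, set p* = (R−d)/(u−d) = 0.8000; price each node as the discounted p*-expectation of its children.
Terminal payoffs: V(4,0)=289.5400, V(4,1)=181.3100, V(4,2)=253.4900, V(4,3)=297.0000, V(4,4)=5.7000
Node (3,0) S=134.5546: V=(p*·181.3100+(1−p*)·289.5400)/1.14=178.0316; Δ=(181.3100−289.5400)/(160.1200−126.4813)=-3.2174; B=V−Δ·S=610.9516
Node (3,1) S=170.3404: V=(p*·253.4900+(1−p*)·181.3100)/1.14=209.6965; Δ=(253.4900−181.3100)/(202.7051−160.1200)=1.6950; B=V−Δ·S=-79.0235
Node (3,2) S=215.6437: V=(p*·297.0000+(1−p*)·253.4900)/1.14=252.8930; Δ=(297.0000−253.4900)/(256.6160−202.7051)=0.8071; B=V−Δ·S=78.8530
Node (3,3) S=272.9958: V=(p*·5.7000+(1−p*)·297.0000)/1.14=56.1053; Δ=(5.7000−297.0000)/(324.8650−256.6160)=-4.2682; B=V−Δ·S=1221.3053
Node (2,0) S=143.1432: V=(p*·209.6965+(1−p*)·178.0316)/1.14=178.3890; Δ=(209.6965−178.0316)/(170.3404−134.5546)=0.8848; B=V−Δ·S=51.7294
Node (2,1) S=181.2132: V=(p*·252.8930+(1−p*)·209.6965)/1.14=214.2576; Δ=(252.8930−209.6965)/(215.6437−170.3404)=0.9535; B=V−Δ·S=41.4717
Node (2,2) S=229.4082: V=(p*·56.1053+(1−p*)·252.8930)/1.14=83.7393; Δ=(56.1053−252.8930)/(272.9958−215.6437)=-3.4312; B=V−Δ·S=870.8902
Node (1,0) S=152.2800: V=(p*·214.2576+(1−p*)·178.3890)/1.14=181.6525; Δ=(214.2576−178.3890)/(181.2132−143.1432)=0.9422; B=V−Δ·S=38.1782
Node (1,1) S=192.7800: V=(p*·83.7393+(1−p*)·214.2576)/1.14=96.3535; Δ=(83.7393−214.2576)/(229.4082−181.2132)=-2.7081; B=V−Δ·S=618.4267
Node (0,0) S=162.0000: V=(p*·96.3535+(1−p*)·181.6525)/1.14=99.4853; Δ=(96.3535−181.6525)/(192.7800−152.2800)=-2.1061; B=V−Δ·S=440.6816
Each (Δ,B) replicates both successor values, so the strategy is self-financing and V0 is arbitrage-free.

(0,0): Delta=-2.1061 Bond=440.6816
(1,0): Delta=0.9422 Bond=38.1782
(1,1): Delta=-2.7081 Bond=618.4267
(2,0): Delta=0.8848 Bond=51.7294
(2,1): Delta=0.9535 Bond=41.4717
(2,2): Delta=-3.4312 Bond=870.8902
(3,0): Delta=-3.2174 Bond=610.9516
(3,1): Delta=1.6950 Bond=-79.0235
(3,2): Delta=0.8071 Bond=78.8530
(3,3): Delta=-4.2682 Bond=1221.3053
V0=99.4853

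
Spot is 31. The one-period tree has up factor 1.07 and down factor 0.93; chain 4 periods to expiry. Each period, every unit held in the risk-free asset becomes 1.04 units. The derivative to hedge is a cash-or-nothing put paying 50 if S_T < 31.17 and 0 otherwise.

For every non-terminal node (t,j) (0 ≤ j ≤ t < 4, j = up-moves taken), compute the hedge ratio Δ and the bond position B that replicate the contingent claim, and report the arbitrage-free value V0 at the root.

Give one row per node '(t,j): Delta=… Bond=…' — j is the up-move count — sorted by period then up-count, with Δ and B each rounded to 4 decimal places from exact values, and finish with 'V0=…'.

The replicating-portfolio and risk-neutral prices coincide; use p* = (1.04−0.93)/(1.07−0.93) = 0.7857 for the latter.
Terminal payoffs: V(4,0)=50.0000, V(4,1)=50.0000, V(4,2)=50.0000, V(4,3)=0.0000, V(4,4)=0.0000
(3,0): S=24.9351. Δ = (V_up−V_dn)/(S_up−S_dn) = (50.0000−50.0000)/(26.6805−23.1896) = 0.0000. V = [p*·50.0000 + (1−p*)·50.0000]/1.04 = 48.0769. B = V − Δ·S = 48.0769.
(3,1): S=28.6887. Δ = (V_up−V_dn)/(S_up−S_dn) = (50.0000−50.0000)/(30.6969−26.6805) = 0.0000. V = [p*·50.0000 + (1−p*)·50.0000]/1.04 = 48.0769. B = V − Δ·S = 48.0769.
(3,2): S=33.0075. Δ = (V_up−V_dn)/(S_up−S_dn) = (0.0000−50.0000)/(35.3180−30.6969) = -10.8201. V = [p*·0.0000 + (1−p*)·50.0000]/1.04 = 10.3022. B = V − Δ·S = 367.4451.
(3,3): S=37.9763. Δ = (V_up−V_dn)/(S_up−S_dn) = (0.0000−0.0000)/(40.6347−35.3180) = 0.0000. V = [p*·0.0000 + (1−p*)·0.0000]/1.04 = 0.0000. B = V − Δ·S = 0.0000.
(2,0): S=26.8119. Δ = (V_up−V_dn)/(S_up−S_dn) = (48.0769−48.0769)/(28.6887−24.9351) = 0.0000. V = [p*·48.0769 + (1−p*)·48.0769]/1.04 = 46.2278. B = V − Δ·S = 46.2278.
(2,1): S=30.8481. Δ = (V_up−V_dn)/(S_up−S_dn) = (10.3022−48.0769)/(33.0075−28.6887) = -8.7467. V = [p*·10.3022 + (1−p*)·48.0769]/1.04 = 17.6892. B = V − Δ·S = 287.5087.
(2,2): S=35.4919. Δ = (V_up−V_dn)/(S_up−S_dn) = (0.0000−10.3022)/(37.9763−33.0075) = -2.0733. V = [p*·0.0000 + (1−p*)·10.3022]/1.04 = 2.1227. B = V − Δ·S = 75.7098.
(1,0): S=28.8300. Δ = (V_up−V_dn)/(S_up−S_dn) = (17.6892−46.2278)/(30.8481−26.8119) = -7.0707. V = [p*·17.6892 + (1−p*)·46.2278]/1.04 = 22.8891. B = V − Δ·S = 226.7362.
(1,1): S=33.1700. Δ = (V_up−V_dn)/(S_up−S_dn) = (2.1227−17.6892)/(35.4919−30.8481) = -3.3521. V = [p*·2.1227 + (1−p*)·17.6892]/1.04 = 5.2484. B = V − Δ·S = 116.4378.
(0,0): S=31.0000. Δ = (V_up−V_dn)/(S_up−S_dn) = (5.2484−22.8891)/(33.1700−28.8300) = -4.0647. V = [p*·5.2484 + (1−p*)·22.8891]/1.04 = 8.6813. B = V − Δ·S = 134.6857.
Self-financing check: at every node Δ·S+B equals the discounted successor values.

(0,0): Delta=-4.0647 Bond=134.6857
(1,0): Delta=-7.0707 Bond=226.7362
(1,1): Delta=-3.3521 Bond=116.4378
(2,0): Delta=0.0000 Bond=46.2278
(2,1): Delta=-8.7467 Bond=287.5087
(2,2): Delta=-2.0733 Bond=75.7098
(3,0): Delta=0.0000 Bond=48.0769
(3,1): Delta=0.0000 Bond=48.0769
(3,2): Delta=-10.8201 Bond=367.4451
(3,3): Delta=0.0000 Bond=0.0000
V0=8.6813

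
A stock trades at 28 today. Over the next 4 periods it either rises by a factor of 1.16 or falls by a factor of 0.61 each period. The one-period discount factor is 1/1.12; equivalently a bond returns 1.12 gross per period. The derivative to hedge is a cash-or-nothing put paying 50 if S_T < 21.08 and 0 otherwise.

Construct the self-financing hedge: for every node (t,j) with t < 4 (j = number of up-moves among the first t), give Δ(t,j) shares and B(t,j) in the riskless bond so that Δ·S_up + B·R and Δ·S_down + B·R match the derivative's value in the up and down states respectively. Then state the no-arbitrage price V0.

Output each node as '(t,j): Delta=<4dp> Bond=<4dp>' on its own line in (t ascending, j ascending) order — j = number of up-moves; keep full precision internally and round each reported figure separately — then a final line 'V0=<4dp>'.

Under the risk-neutral measure, an up-move has probability p* = (R−d)/(u−d) = 0.9273 and values discount at R = 1.12.
Payoff layer (t=4): V(4,0)=50.0000, V(4,1)=50.0000, V(4,2)=50.0000, V(4,3)=0.0000, V(4,4)=0.0000
(3,0): S=6.3555. Δ = (V_up−V_dn)/(S_up−S_dn) = (50.0000−50.0000)/(7.3723−3.8768) = 0.0000. V = [p*·50.0000 + (1−p*)·50.0000]/1.12 = 44.6429. B = V − Δ·S = 44.6429.
(3,1): S=12.0858. Δ = (V_up−V_dn)/(S_up−S_dn) = (50.0000−50.0000)/(14.0195−7.3723) = 0.0000. V = [p*·50.0000 + (1−p*)·50.0000]/1.12 = 44.6429. B = V − Δ·S = 44.6429.
(3,2): S=22.9828. Δ = (V_up−V_dn)/(S_up−S_dn) = (0.0000−50.0000)/(26.6601−14.0195) = -3.9555. V = [p*·0.0000 + (1−p*)·50.0000]/1.12 = 3.2468. B = V − Δ·S = 94.1558.
(3,3): S=43.7051. Δ = (V_up−V_dn)/(S_up−S_dn) = (0.0000−0.0000)/(50.6979−26.6601) = 0.0000. V = [p*·0.0000 + (1−p*)·0.0000]/1.12 = 0.0000. B = V − Δ·S = 0.0000.
(2,0): S=10.4188. Δ = (V_up−V_dn)/(S_up−S_dn) = (44.6429−44.6429)/(12.0858−6.3555) = 0.0000. V = [p*·44.6429 + (1−p*)·44.6429]/1.12 = 39.8597. B = V − Δ·S = 39.8597.
(2,1): S=19.8128. Δ = (V_up−V_dn)/(S_up−S_dn) = (3.2468−44.6429)/(22.9828−12.0858) = -3.7988. V = [p*·3.2468 + (1−p*)·44.6429]/1.12 = 5.5869. B = V − Δ·S = 80.8526.
(2,2): S=37.6768. Δ = (V_up−V_dn)/(S_up−S_dn) = (0.0000−3.2468)/(43.7051−22.9828) = -0.1567. V = [p*·0.0000 + (1−p*)·3.2468]/1.12 = 0.2108. B = V − Δ·S = 6.1140.
(1,0): S=17.0800. Δ = (V_up−V_dn)/(S_up−S_dn) = (5.5869−39.8597)/(19.8128−10.4188) = -3.6484. V = [p*·5.5869 + (1−p*)·39.8597]/1.12 = 7.2138. B = V − Δ·S = 69.5279.
(1,1): S=32.4800. Δ = (V_up−V_dn)/(S_up−S_dn) = (0.2108−5.5869)/(37.6768−19.8128) = -0.3009. V = [p*·0.2108 + (1−p*)·5.5869]/1.12 = 0.5373. B = V − Δ·S = 10.3121.
(0,0): S=28.0000. Δ = (V_up−V_dn)/(S_up−S_dn) = (0.5373−7.2138)/(32.4800−17.0800) = -0.4335. V = [p*·0.5373 + (1−p*)·7.2138]/1.12 = 0.9133. B = V − Δ·S = 13.0524.
Check: Δ(0,0)·S0 + B(0,0) = 0.9133 = V0.

(0,0): Delta=-0.4335 Bond=13.0524
(1,0): Delta=-3.6484 Bond=69.5279
(1,1): Delta=-0.3009 Bond=10.3121
(2,0): Delta=0.0000 Bond=39.8597
(2,1): Delta=-3.7988 Bond=80.8526
(2,2): Delta=-0.1567 Bond=6.1140
(3,0): Delta=0.0000 Bond=44.6429
(3,1): Delta=0.0000 Bond=44.6429
(3,2): Delta=-3.9555 Bond=94.1558
(3,3): Delta=0.0000 Bond=0.0000
V0=0.9133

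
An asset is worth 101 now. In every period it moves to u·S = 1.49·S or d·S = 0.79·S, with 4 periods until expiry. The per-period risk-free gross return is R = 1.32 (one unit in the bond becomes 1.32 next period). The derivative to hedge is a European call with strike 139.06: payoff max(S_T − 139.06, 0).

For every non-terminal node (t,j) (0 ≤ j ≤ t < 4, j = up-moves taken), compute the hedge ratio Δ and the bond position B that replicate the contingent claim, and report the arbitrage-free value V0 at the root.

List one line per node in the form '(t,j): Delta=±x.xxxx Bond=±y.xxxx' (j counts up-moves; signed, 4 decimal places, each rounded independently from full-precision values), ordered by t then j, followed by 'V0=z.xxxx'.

No-arbitrage ⇒ martingale measure with p* = (R−d)/(u−d) = 0.7571.
At expiry t=4: V(4,0)=0.0000, V(4,1)=0.0000, V(4,2)=0.8820, V(4,3)=124.8813, V(4,4)=358.7532
  t=3,j=0: stock 49.7969 → up 74.1974 (V=0.0000), down 39.3396 (V=0.0000). Price 0.0000; hedge Δ=0.0000, bond B=0.0000.
  t=3,j=1: stock 93.9208 → up 139.9420 (V=0.8820), down 74.1974 (V=0.0000). Price 0.5059; hedge Δ=0.0134, bond B=-0.7541.
  t=3,j=2: stock 177.1418 → up 263.9413 (V=124.8813), down 139.9420 (V=0.8820). Price 71.7933; hedge Δ=1.0000, bond B=-105.3485.
  t=3,j=3: stock 334.1028 → up 497.8132 (V=358.7532), down 263.9413 (V=124.8813). Price 228.7544; hedge Δ=1.0000, bond B=-105.3485.
  t=2,j=0: stock 63.0341 → up 93.9208 (V=0.5059), down 49.7969 (V=0.0000). Price 0.2902; hedge Δ=0.0115, bond B=-0.4325.
  t=2,j=1: stock 118.8871 → up 177.1418 (V=71.7933), down 93.9208 (V=0.5059). Price 41.2732; hedge Δ=0.8566, bond B=-60.5659.
  t=2,j=2: stock 224.2301 → up 334.1028 (V=228.7544), down 177.1418 (V=71.7933). Price 144.4206; hedge Δ=1.0000, bond B=-79.8095.
  t=1,j=0: stock 79.7900 → up 118.8871 (V=41.2732), down 63.0341 (V=0.2902). Price 23.7274; hedge Δ=0.7338, bond B=-34.8198.
  t=1,j=1: stock 150.4900 → up 224.2301 (V=144.4206), down 118.8871 (V=41.2732). Price 90.4322; hedge Δ=0.9792, bond B=-56.9212.
  t=0,j=0: stock 101.0000 → up 150.4900 (V=90.4322), down 79.7900 (V=23.7274). Price 56.2367; hedge Δ=0.9435, bond B=-39.0559.
The time-0 hedge costs 56.2367, which is the no-arbitrage price.

(0,0): Delta=0.9435 Bond=-39.0559
(1,0): Delta=0.7338 Bond=-34.8198
(1,1): Delta=0.9792 Bond=-56.9212
(2,0): Delta=0.0115 Bond=-0.4325
(2,1): Delta=0.8566 Bond=-60.5659
(2,2): Delta=1.0000 Bond=-79.8095
(3,0): Delta=0.0000 Bond=0.0000
(3,1): Delta=0.0134 Bond=-0.7541
(3,2): Delta=1.0000 Bond=-105.3485
(3,3): Delta=1.0000 Bond=-105.3485
V0=56.2367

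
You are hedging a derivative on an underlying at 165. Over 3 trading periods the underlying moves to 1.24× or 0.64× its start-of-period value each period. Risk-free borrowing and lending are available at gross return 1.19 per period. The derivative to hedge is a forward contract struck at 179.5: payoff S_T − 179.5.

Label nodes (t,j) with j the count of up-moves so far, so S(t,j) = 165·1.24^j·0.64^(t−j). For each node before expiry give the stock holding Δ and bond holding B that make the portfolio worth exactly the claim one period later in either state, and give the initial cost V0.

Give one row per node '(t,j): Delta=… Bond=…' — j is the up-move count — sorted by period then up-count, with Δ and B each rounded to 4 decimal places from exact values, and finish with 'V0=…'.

(0,0): Delta=1.0000 Bond=-106.5181
(1,0): Delta=1.0000 Bond=-126.7566
(1,1): Delta=1.0000 Bond=-126.7566
(2,0): Delta=1.0000 Bond=-150.8403
(2,1): Delta=1.0000 Bond=-150.8403
(2,2): Delta=1.0000 Bond=-150.8403
V0=58.4819

No-arbitrage ⇒ martingale measure with p* = (R−d)/(u−d) = 0.9167.
Terminal payoffs: V(3,0)=-136.2462, V(3,1)=-95.6958, V(3,2)=-17.1294, V(3,3)=135.0930
(2,0): S=67.5840. Δ = (V_up−V_dn)/(S_up−S_dn) = (-95.6958−-136.2462)/(83.8042−43.2538) = 1.0000. V = [p*·-95.6958 + (1−p*)·-136.2462]/1.19 = -83.2563. B = V − Δ·S = -150.8403.
(2,1): S=130.9440. Δ = (V_up−V_dn)/(S_up−S_dn) = (-17.1294−-95.6958)/(162.3706−83.8042) = 1.0000. V = [p*·-17.1294 + (1−p*)·-95.6958]/1.19 = -19.8963. B = V − Δ·S = -150.8403.
(2,2): S=253.7040. Δ = (V_up−V_dn)/(S_up−S_dn) = (135.0930−-17.1294)/(314.5930−162.3706) = 1.0000. V = [p*·135.0930 + (1−p*)·-17.1294]/1.19 = 102.8637. B = V − Δ·S = -150.8403.
(1,0): S=105.6000. Δ = (V_up−V_dn)/(S_up−S_dn) = (-19.8963−-83.2563)/(130.9440−67.5840) = 1.0000. V = [p*·-19.8963 + (1−p*)·-83.2563]/1.19 = -21.1566. B = V − Δ·S = -126.7566.
(1,1): S=204.6000. Δ = (V_up−V_dn)/(S_up−S_dn) = (102.8637−-19.8963)/(253.7040−130.9440) = 1.0000. V = [p*·102.8637 + (1−p*)·-19.8963]/1.19 = 77.8434. B = V − Δ·S = -126.7566.
(0,0): S=165.0000. Δ = (V_up−V_dn)/(S_up−S_dn) = (77.8434−-21.1566)/(204.6000−105.6000) = 1.0000. V = [p*·77.8434 + (1−p*)·-21.1566]/1.19 = 58.4819. B = V − Δ·S = -106.5181.
Self-financing check: at every node Δ·S+B equals the discounted successor values.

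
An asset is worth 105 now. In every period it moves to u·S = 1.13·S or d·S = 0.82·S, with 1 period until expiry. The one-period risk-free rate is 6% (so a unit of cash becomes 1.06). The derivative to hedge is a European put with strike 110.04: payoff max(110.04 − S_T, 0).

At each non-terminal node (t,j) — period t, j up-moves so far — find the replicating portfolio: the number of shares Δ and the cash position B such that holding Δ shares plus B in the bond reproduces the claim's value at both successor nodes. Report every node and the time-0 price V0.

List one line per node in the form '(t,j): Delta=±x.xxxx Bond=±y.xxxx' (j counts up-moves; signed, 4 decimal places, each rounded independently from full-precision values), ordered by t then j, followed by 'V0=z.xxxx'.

(0,0): Delta=-0.7355 Bond=82.3256
V0=5.0998

Since d<R<u, set p* = (R−d)/(u−d) = 0.7742; price each node as the discounted p*-expectation of its children.
Terminal values V(1,·): V(1,0)=23.9400, V(1,1)=0.0000
  t=0,j=0: stock 105.0000 → up 118.6500 (V=0.0000), down 86.1000 (V=23.9400). Price 5.0998; hedge Δ=-0.7355, bond B=82.3256.
The time-0 hedge costs 5.0998, which is the no-arbitrage price.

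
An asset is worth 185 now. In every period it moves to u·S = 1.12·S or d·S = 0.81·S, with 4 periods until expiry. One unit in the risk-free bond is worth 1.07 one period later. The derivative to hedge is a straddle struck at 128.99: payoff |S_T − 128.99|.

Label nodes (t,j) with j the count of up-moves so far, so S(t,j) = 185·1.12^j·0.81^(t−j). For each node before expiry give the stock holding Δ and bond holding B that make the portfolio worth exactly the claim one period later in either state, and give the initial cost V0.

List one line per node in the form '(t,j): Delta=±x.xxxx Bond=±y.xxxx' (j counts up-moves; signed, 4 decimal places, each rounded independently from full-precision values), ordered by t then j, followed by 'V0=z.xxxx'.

Risk-neutral probability p* = (R−d)/(u−d) = (1.07−0.81)/(1.12−0.81) = 0.8387.
Terminal payoffs: V(4,0)=49.3536, V(4,1)=18.8754, V(4,2)=23.2672, V(4,3)=81.5385, V(4,4)=162.1111
  t=3,j=0: stock 98.3166 → up 110.1146 (V=18.8754), down 79.6364 (V=49.3536). Price 22.2348; hedge Δ=-1.0000, bond B=120.5514.
  t=3,j=1: stock 135.9439 → up 152.2572 (V=23.2672), down 110.1146 (V=18.8754). Price 21.0830; hedge Δ=0.1042, bond B=6.9160.
  t=3,j=2: stock 187.9718 → up 210.5285 (V=81.5385), down 152.2572 (V=23.2672). Price 67.4204; hedge Δ=1.0000, bond B=-120.5514.
  t=3,j=3: stock 259.9117 → up 291.1011 (V=162.1111), down 210.5285 (V=81.5385). Price 139.3603; hedge Δ=1.0000, bond B=-120.5514.
  t=2,j=0: stock 121.3785 → up 135.9439 (V=21.0830), down 98.3166 (V=22.2348). Price 19.8774; hedge Δ=-0.0306, bond B=23.5928.
  t=2,j=1: stock 167.8320 → up 187.9718 (V=67.4204), down 135.9439 (V=21.0830). Price 56.0249; hedge Δ=0.8906, bond B=-93.4506.
  t=2,j=2: stock 232.0640 → up 259.9117 (V=139.3603), down 187.9718 (V=67.4204). Price 119.3991; hedge Δ=1.0000, bond B=-112.6649.
  t=1,j=0: stock 149.8500 → up 167.8320 (V=56.0249), down 121.3785 (V=19.8774). Price 46.9109; hedge Δ=0.7781, bond B=-69.6940.
  t=1,j=1: stock 207.2000 → up 232.0640 (V=119.3991), down 167.8320 (V=56.0249). Price 102.0350; hedge Δ=0.9866, bond B=-102.3979.
  t=0,j=0: stock 185.0000 → up 207.2000 (V=102.0350), down 149.8500 (V=46.9109). Price 87.0505; hedge Δ=0.9612, bond B=-90.7693.
Self-financing check: at every node Δ·S+B equals the discounted successor values.

(0,0): Delta=0.9612 Bond=-90.7693
(1,0): Delta=0.7781 Bond=-69.6940
(1,1): Delta=0.9866 Bond=-102.3979
(2,0): Delta=-0.0306 Bond=23.5928
(2,1): Delta=0.8906 Bond=-93.4506
(2,2): Delta=1.0000 Bond=-112.6649
(3,0): Delta=-1.0000 Bond=120.5514
(3,1): Delta=0.1042 Bond=6.9160
(3,2): Delta=1.0000 Bond=-120.5514
(3,3): Delta=1.0000 Bond=-120.5514
V0=87.0505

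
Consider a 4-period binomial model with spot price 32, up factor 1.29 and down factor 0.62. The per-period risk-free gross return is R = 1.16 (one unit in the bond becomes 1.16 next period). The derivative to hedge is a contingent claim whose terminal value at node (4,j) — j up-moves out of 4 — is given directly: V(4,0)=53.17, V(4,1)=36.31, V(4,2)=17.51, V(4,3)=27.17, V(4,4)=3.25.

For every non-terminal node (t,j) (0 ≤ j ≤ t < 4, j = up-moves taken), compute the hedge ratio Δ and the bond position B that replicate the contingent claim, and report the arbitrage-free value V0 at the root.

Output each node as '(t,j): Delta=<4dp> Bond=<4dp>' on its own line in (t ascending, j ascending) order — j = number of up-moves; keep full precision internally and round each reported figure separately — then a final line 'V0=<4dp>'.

(0,0): Delta=-0.3199 Bond=19.0240
(1,0): Delta=-0.0134 Bond=15.9872
(1,1): Delta=-0.3553 Bond=23.5317
(2,0): Delta=-1.9271 Bond=42.0853
(2,1): Delta=0.2080 Bond=12.8780
(2,2): Delta=-0.4205 Bond=30.7679
(3,0): Delta=-3.2996 Bond=59.2860
(3,1): Delta=-1.7683 Bond=46.2992
(3,2): Delta=0.4367 Bond=7.3887
(3,3): Delta=-0.5197 Bond=42.5042
V0=8.7877

No-arbitrage ⇒ martingale measure with p* = (R−d)/(u−d) = 0.8060.
At expiry t=4: V(4,0)=53.1700, V(4,1)=36.3100, V(4,2)=17.5100, V(4,3)=27.1700, V(4,4)=3.2500
(3,0): S=7.6265. Δ = (V_up−V_dn)/(S_up−S_dn) = (36.3100−53.1700)/(9.8382−4.7284) = -3.2996. V = [p*·36.3100 + (1−p*)·53.1700]/1.16 = 34.1218. B = V − Δ·S = 59.2860.
(3,1): S=15.8680. Δ = (V_up−V_dn)/(S_up−S_dn) = (17.5100−36.3100)/(20.4698−9.8382) = -1.7683. V = [p*·17.5100 + (1−p*)·36.3100]/1.16 = 18.2394. B = V − Δ·S = 46.2992.
(3,2): S=33.0157. Δ = (V_up−V_dn)/(S_up−S_dn) = (27.1700−17.5100)/(42.5903−20.4698) = 0.4367. V = [p*·27.1700 + (1−p*)·17.5100]/1.16 = 21.8066. B = V − Δ·S = 7.3887.
(3,3): S=68.6940. Δ = (V_up−V_dn)/(S_up−S_dn) = (3.2500−27.1700)/(88.6153−42.5903) = -0.5197. V = [p*·3.2500 + (1−p*)·27.1700]/1.16 = 6.8028. B = V − Δ·S = 42.5042.
(2,0): S=12.3008. Δ = (V_up−V_dn)/(S_up−S_dn) = (18.2394−34.1218)/(15.8680−7.6265) = -1.9271. V = [p*·18.2394 + (1−p*)·34.1218]/1.16 = 18.3803. B = V − Δ·S = 42.0853.
(2,1): S=25.5936. Δ = (V_up−V_dn)/(S_up−S_dn) = (21.8066−18.2394)/(33.0157−15.8680) = 0.2080. V = [p*·21.8066 + (1−p*)·18.2394]/1.16 = 18.2021. B = V − Δ·S = 12.8780.
(2,2): S=53.2512. Δ = (V_up−V_dn)/(S_up−S_dn) = (6.8028−21.8066)/(68.6940−33.0157) = -0.4205. V = [p*·6.8028 + (1−p*)·21.8066]/1.16 = 8.3741. B = V − Δ·S = 30.7679.
(1,0): S=19.8400. Δ = (V_up−V_dn)/(S_up−S_dn) = (18.2021−18.3803)/(25.5936−12.3008) = -0.0134. V = [p*·18.2021 + (1−p*)·18.3803]/1.16 = 15.7213. B = V − Δ·S = 15.9872.
(1,1): S=41.2800. Δ = (V_up−V_dn)/(S_up−S_dn) = (8.3741−18.2021)/(53.2512−25.5936) = -0.3553. V = [p*·8.3741 + (1−p*)·18.2021]/1.16 = 8.8630. B = V − Δ·S = 23.5317.
(0,0): S=32.0000. Δ = (V_up−V_dn)/(S_up−S_dn) = (8.8630−15.7213)/(41.2800−19.8400) = -0.3199. V = [p*·8.8630 + (1−p*)·15.7213]/1.16 = 8.7877. B = V − Δ·S = 19.0240.
The time-0 hedge costs 8.7877, which is the no-arbitrage price.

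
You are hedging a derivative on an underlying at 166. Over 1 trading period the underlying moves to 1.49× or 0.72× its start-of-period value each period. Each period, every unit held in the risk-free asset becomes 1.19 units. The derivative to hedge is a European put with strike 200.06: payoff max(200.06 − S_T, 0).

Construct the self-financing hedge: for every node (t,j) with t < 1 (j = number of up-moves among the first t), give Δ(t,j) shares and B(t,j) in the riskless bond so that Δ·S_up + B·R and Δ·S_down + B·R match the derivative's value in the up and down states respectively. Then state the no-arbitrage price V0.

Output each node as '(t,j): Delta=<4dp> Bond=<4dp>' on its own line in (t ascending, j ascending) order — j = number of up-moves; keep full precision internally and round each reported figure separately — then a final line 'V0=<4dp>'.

(0,0): Delta=-0.6301 Bond=130.9665
V0=26.3691

Risk-neutral probability p* = (R−d)/(u−d) = (1.19−0.72)/(1.49−0.72) = 0.6104.
Payoff layer (t=1): V(1,0)=80.5400, V(1,1)=0.0000
Node (0,0) S=166.0000: V=(p*·0.0000+(1−p*)·80.5400)/1.19=26.3691; Δ=(0.0000−80.5400)/(247.3400−119.5200)=-0.6301; B=V−Δ·S=130.9665
Each (Δ,B) replicates both successor values, so the strategy is self-financing and V0 is arbitrage-free.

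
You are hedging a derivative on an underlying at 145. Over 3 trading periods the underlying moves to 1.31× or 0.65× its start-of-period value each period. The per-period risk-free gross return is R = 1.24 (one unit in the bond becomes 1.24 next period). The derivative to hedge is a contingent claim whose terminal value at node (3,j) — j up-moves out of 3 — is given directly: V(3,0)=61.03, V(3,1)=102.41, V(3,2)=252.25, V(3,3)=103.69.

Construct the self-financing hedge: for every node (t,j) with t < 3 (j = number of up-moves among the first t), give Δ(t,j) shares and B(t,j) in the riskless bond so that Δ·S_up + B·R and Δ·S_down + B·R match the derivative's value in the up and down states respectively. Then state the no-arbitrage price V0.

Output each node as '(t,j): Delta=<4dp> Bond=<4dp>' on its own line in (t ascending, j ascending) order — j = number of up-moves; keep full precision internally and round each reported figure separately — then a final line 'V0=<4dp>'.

(0,0): Delta=-0.6105 Bond=162.6772
(1,0): Delta=1.7935 Bond=-24.8566
(1,1): Delta=-0.7521 Bond=228.6017
(2,0): Delta=1.0234 Bond=16.3524
(2,1): Delta=1.8388 Bond=-36.4191
(2,2): Delta=-0.9046 Bond=321.4186
V0=74.1491

Since d<R<u, set p* = (R−d)/(u−d) = 0.8939; price each node as the discounted p*-expectation of its children.
At expiry t=3: V(3,0)=61.0300, V(3,1)=102.4100, V(3,2)=252.2500, V(3,3)=103.6900
(2,0): S=61.2625. Δ = (V_up−V_dn)/(S_up−S_dn) = (102.4100−61.0300)/(80.2539−39.8206) = 1.0234. V = [p*·102.4100 + (1−p*)·61.0300]/1.24 = 79.0494. B = V − Δ·S = 16.3524.
(2,1): S=123.4675. Δ = (V_up−V_dn)/(S_up−S_dn) = (252.2500−102.4100)/(161.7424−80.2539) = 1.8388. V = [p*·252.2500 + (1−p*)·102.4100]/1.24 = 190.6112. B = V − Δ·S = -36.4191.
(2,2): S=248.8345. Δ = (V_up−V_dn)/(S_up−S_dn) = (103.6900−252.2500)/(325.9732−161.7424) = -0.9046. V = [p*·103.6900 + (1−p*)·252.2500]/1.24 = 96.3277. B = V − Δ·S = 321.4186.
(1,0): S=94.2500. Δ = (V_up−V_dn)/(S_up−S_dn) = (190.6112−79.0494)/(123.4675−61.2625) = 1.7935. V = [p*·190.6112 + (1−p*)·79.0494]/1.24 = 144.1765. B = V − Δ·S = -24.8566.
(1,1): S=189.9500. Δ = (V_up−V_dn)/(S_up−S_dn) = (96.3277−190.6112)/(248.8345−123.4675) = -0.7521. V = [p*·96.3277 + (1−p*)·190.6112]/1.24 = 85.7480. B = V − Δ·S = 228.6017.
(0,0): S=145.0000. Δ = (V_up−V_dn)/(S_up−S_dn) = (85.7480−144.1765)/(189.9500−94.2500) = -0.6105. V = [p*·85.7480 + (1−p*)·144.1765]/1.24 = 74.1491. B = V − Δ·S = 162.6772.
Each (Δ,B) replicates both successor values, so the strategy is self-financing and V0 is arbitrage-free.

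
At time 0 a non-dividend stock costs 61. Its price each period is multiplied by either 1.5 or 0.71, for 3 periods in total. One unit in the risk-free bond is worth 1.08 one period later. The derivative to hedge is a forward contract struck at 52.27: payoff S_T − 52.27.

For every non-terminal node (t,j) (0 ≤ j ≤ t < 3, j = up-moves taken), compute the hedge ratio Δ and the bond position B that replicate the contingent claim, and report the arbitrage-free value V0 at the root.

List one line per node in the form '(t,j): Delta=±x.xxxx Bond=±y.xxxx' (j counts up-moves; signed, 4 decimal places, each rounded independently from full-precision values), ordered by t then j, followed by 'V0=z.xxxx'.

(0,0): Delta=1.0000 Bond=-41.4936
(1,0): Delta=1.0000 Bond=-44.8131
(1,1): Delta=1.0000 Bond=-44.8131
(2,0): Delta=1.0000 Bond=-48.3981
(2,1): Delta=1.0000 Bond=-48.3981
(2,2): Delta=1.0000 Bond=-48.3981
V0=19.5064

Since d<R<u, set p* = (R−d)/(u−d) = 0.4684; price each node as the discounted p*-expectation of its children.
Terminal payoffs: V(3,0)=-30.4374, V(3,1)=-6.1449, V(3,2)=45.1775, V(3,3)=153.6050
Node (2,0) S=30.7501: V=(p*·-6.1449+(1−p*)·-30.4374)/1.08=-17.6480; Δ=(-6.1449−-30.4374)/(46.1251−21.8326)=1.0000; B=V−Δ·S=-48.3981
Node (2,1) S=64.9650: V=(p*·45.1775+(1−p*)·-6.1449)/1.08=16.5669; Δ=(45.1775−-6.1449)/(97.4475−46.1251)=1.0000; B=V−Δ·S=-48.3981
Node (2,2) S=137.2500: V=(p*·153.6050+(1−p*)·45.1775)/1.08=88.8519; Δ=(153.6050−45.1775)/(205.8750−97.4475)=1.0000; B=V−Δ·S=-48.3981
Node (1,0) S=43.3100: V=(p*·16.5669+(1−p*)·-17.6480)/1.08=-1.5031; Δ=(16.5669−-17.6480)/(64.9650−30.7501)=1.0000; B=V−Δ·S=-44.8131
Node (1,1) S=91.5000: V=(p*·88.8519+(1−p*)·16.5669)/1.08=46.6869; Δ=(88.8519−16.5669)/(137.2500−64.9650)=1.0000; B=V−Δ·S=-44.8131
Node (0,0) S=61.0000: V=(p*·46.6869+(1−p*)·-1.5031)/1.08=19.5064; Δ=(46.6869−-1.5031)/(91.5000−43.3100)=1.0000; B=V−Δ·S=-41.4936
Root portfolio cost Δ·61+B reproduces V0=19.5064.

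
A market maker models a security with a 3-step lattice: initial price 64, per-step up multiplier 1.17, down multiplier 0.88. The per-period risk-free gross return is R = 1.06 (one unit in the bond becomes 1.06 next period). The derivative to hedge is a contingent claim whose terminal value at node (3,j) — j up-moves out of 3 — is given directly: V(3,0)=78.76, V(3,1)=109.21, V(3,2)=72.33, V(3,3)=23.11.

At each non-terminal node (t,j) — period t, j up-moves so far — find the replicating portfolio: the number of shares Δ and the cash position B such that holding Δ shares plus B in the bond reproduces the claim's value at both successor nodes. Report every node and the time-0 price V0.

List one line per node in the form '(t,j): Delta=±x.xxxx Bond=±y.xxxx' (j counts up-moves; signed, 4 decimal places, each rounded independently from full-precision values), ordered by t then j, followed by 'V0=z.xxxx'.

Since d<R<u, set p* = (R−d)/(u−d) = 0.6207; price each node as the discounted p*-expectation of its children.
At expiry t=3: V(3,0)=78.7600, V(3,1)=109.2100, V(3,2)=72.3300, V(3,3)=23.1100
(2,0): S=49.5616. Δ = (V_up−V_dn)/(S_up−S_dn) = (109.2100−78.7600)/(57.9871−43.6142) = 2.1186. V = [p*·109.2100 + (1−p*)·78.7600]/1.06 = 92.1321. B = V − Δ·S = -12.8679.
(2,1): S=65.8944. Δ = (V_up−V_dn)/(S_up−S_dn) = (72.3300−109.2100)/(77.0964−57.9871) = -1.9299. V = [p*·72.3300 + (1−p*)·109.2100]/1.06 = 81.4330. B = V − Δ·S = 208.6054.
(2,2): S=87.6096. Δ = (V_up−V_dn)/(S_up−S_dn) = (23.1100−72.3300)/(102.5032−77.0964) = -1.9373. V = [p*·23.1100 + (1−p*)·72.3300]/1.06 = 39.4148. B = V − Δ·S = 209.1389.
(1,0): S=56.3200. Δ = (V_up−V_dn)/(S_up−S_dn) = (81.4330−92.1321)/(65.8944−49.5616) = -0.6551. V = [p*·81.4330 + (1−p*)·92.1321]/1.06 = 80.6521. B = V − Δ·S = 117.5455.
(1,1): S=74.8800. Δ = (V_up−V_dn)/(S_up−S_dn) = (39.4148−81.4330)/(87.6096−65.8944) = -1.9350. V = [p*·39.4148 + (1−p*)·81.4330]/1.06 = 52.2195. B = V − Δ·S = 197.1099.
(0,0): S=64.0000. Δ = (V_up−V_dn)/(S_up−S_dn) = (52.2195−80.6521)/(74.8800−56.3200) = -1.5319. V = [p*·52.2195 + (1−p*)·80.6521]/1.06 = 59.4380. B = V − Δ·S = 157.4815.
Check: Δ(0,0)·S0 + B(0,0) = 59.4380 = V0.

(0,0): Delta=-1.5319 Bond=157.4815
(1,0): Delta=-0.6551 Bond=117.5455
(1,1): Delta=-1.9350 Bond=197.1099
(2,0): Delta=2.1186 Bond=-12.8679
(2,1): Delta=-1.9299 Bond=208.6054
(2,2): Delta=-1.9373 Bond=209.1389
V0=59.4380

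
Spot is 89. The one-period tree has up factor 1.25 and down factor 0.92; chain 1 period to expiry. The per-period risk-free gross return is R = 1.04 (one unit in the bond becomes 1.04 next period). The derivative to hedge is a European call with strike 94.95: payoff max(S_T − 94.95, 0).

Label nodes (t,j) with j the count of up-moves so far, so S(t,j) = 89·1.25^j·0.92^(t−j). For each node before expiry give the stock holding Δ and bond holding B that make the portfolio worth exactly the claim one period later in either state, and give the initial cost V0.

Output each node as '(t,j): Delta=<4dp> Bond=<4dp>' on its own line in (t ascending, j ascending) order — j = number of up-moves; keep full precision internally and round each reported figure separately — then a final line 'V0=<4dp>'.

(0,0): Delta=0.5550 Bond=-43.6946
V0=5.6993

Since d<R<u, set p* = (R−d)/(u−d) = 0.3636; price each node as the discounted p*-expectation of its children.
Terminal payoffs: V(1,0)=0.0000, V(1,1)=16.3000
Node (0,0) S=89.0000: V=(p*·16.3000+(1−p*)·0.0000)/1.04=5.6993; Δ=(16.3000−0.0000)/(111.2500−81.8800)=0.5550; B=V−Δ·S=-43.6946
The time-0 hedge costs 5.6993, which is the no-arbitrage price.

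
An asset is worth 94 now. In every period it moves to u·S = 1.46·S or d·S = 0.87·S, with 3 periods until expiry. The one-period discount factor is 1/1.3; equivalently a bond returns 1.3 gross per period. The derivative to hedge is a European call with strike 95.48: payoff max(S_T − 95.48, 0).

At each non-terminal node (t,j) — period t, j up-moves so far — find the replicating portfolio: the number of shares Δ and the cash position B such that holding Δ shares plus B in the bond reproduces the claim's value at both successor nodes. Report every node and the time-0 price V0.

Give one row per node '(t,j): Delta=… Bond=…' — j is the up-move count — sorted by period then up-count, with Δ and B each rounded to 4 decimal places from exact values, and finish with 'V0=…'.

No-arbitrage ⇒ martingale measure with p* = (R−d)/(u−d) = 0.7288.
Terminal payoffs: V(3,0)=0.0000, V(3,1)=8.3970, V(3,2)=78.8422, V(3,3)=197.0608
(2,0): S=71.1486. Δ = (V_up−V_dn)/(S_up−S_dn) = (8.3970−0.0000)/(103.8770−61.8993) = 0.2000. V = [p*·8.3970 + (1−p*)·0.0000]/1.3 = 4.7076. B = V − Δ·S = -9.5246.
(2,1): S=119.3988. Δ = (V_up−V_dn)/(S_up−S_dn) = (78.8422−8.3970)/(174.3222−103.8770) = 1.0000. V = [p*·78.8422 + (1−p*)·8.3970]/1.3 = 45.9526. B = V − Δ·S = -73.4462.
(2,2): S=200.3704. Δ = (V_up−V_dn)/(S_up−S_dn) = (197.0608−78.8422)/(292.5408−174.3222) = 1.0000. V = [p*·197.0608 + (1−p*)·78.8422]/1.3 = 126.9242. B = V − Δ·S = -73.4462.
(1,0): S=81.7800. Δ = (V_up−V_dn)/(S_up−S_dn) = (45.9526−4.7076)/(119.3988−71.1486) = 0.8548. V = [p*·45.9526 + (1−p*)·4.7076]/1.3 = 26.7443. B = V − Δ·S = -43.1627.
(1,1): S=137.2400. Δ = (V_up−V_dn)/(S_up−S_dn) = (126.9242−45.9526)/(200.3704−119.3988) = 1.0000. V = [p*·126.9242 + (1−p*)·45.9526]/1.3 = 80.7430. B = V − Δ·S = -56.4970.
(0,0): S=94.0000. Δ = (V_up−V_dn)/(S_up−S_dn) = (80.7430−26.7443)/(137.2400−81.7800) = 0.9737. V = [p*·80.7430 + (1−p*)·26.7443]/1.3 = 50.8456. B = V − Δ·S = -40.6776.
The time-0 hedge costs 50.8456, which is the no-arbitrage price.

(0,0): Delta=0.9737 Bond=-40.6776
(1,0): Delta=0.8548 Bond=-43.1627
(1,1): Delta=1.0000 Bond=-56.4970
(2,0): Delta=0.2000 Bond=-9.5246
(2,1): Delta=1.0000 Bond=-73.4462
(2,2): Delta=1.0000 Bond=-73.4462
V0=50.8456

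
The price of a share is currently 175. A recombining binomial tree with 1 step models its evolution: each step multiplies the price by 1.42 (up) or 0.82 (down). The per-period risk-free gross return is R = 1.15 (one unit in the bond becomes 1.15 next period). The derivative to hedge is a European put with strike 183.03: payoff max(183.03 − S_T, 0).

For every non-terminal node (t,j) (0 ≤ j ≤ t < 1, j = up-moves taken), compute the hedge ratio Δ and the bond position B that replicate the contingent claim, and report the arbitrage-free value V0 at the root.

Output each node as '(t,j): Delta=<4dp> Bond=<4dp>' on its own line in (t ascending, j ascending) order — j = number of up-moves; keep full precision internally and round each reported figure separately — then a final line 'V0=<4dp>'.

The replicating-portfolio and risk-neutral prices coincide; use p* = (1.15−0.82)/(1.42−0.82) = 0.5500 for the latter.
At expiry t=1: V(1,0)=39.5300, V(1,1)=0.0000
(0,0): S=175.0000. Δ = (V_up−V_dn)/(S_up−S_dn) = (0.0000−39.5300)/(248.5000−143.5000) = -0.3765. V = [p*·0.0000 + (1−p*)·39.5300]/1.15 = 15.4683. B = V − Δ·S = 81.3516.
Root portfolio cost Δ·175+B reproduces V0=15.4683.

(0,0): Delta=-0.3765 Bond=81.3516
V0=15.4683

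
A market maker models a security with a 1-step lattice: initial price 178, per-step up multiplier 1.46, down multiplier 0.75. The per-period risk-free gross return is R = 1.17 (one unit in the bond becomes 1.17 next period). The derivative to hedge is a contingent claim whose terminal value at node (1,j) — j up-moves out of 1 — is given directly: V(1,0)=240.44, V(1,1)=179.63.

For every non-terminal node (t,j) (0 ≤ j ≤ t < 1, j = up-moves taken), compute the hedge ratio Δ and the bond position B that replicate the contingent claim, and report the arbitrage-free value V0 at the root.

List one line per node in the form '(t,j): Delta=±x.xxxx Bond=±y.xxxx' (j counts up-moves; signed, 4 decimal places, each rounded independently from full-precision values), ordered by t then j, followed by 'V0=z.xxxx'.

Risk-neutral probability p* = (R−d)/(u−d) = (1.17−0.75)/(1.46−0.75) = 0.5915.
Terminal payoffs: V(1,0)=240.4400, V(1,1)=179.6300
(0,0): S=178.0000. Δ = (V_up−V_dn)/(S_up−S_dn) = (179.6300−240.4400)/(259.8800−133.5000) = -0.4812. V = [p*·179.6300 + (1−p*)·240.4400]/1.17 = 174.7589. B = V − Δ·S = 260.4068.
Root portfolio cost Δ·178+B reproduces V0=174.7589.

(0,0): Delta=-0.4812 Bond=260.4068
V0=174.7589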